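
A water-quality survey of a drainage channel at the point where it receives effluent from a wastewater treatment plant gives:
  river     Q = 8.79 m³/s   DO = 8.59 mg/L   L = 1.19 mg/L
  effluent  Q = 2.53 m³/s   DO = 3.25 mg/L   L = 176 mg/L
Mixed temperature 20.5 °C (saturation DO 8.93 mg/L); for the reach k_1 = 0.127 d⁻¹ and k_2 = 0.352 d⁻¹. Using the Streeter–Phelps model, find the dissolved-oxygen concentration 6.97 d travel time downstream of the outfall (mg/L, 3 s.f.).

Mixed DO = (8.79×8.59 + 2.53×3.25)/(8.79+2.53) = 83.73/11.32 = 7.397 mg/L.
Mixed L₀ = (8.79×1.19 + 2.53×176)/(11.32) = 455.7/11.32 = 40.26 mg/L.
Initial deficit D₀ = C_s − DO₀ = 8.93 − 7.397 = 1.533 mg/L.
D(6.97) = [0.127×40.26/(0.352−0.127)](e^(−0.127×6.97) − e^(−0.352×6.97)) + 1.533 e^(−0.352×6.97)
= 22.72 × (0.4126 − 0.08600) + 1.533 × 0.08600 = 7.555 mg/L.
DO = 8.93 − 7.555 = 1.375 mg/L.

DO ≈ 1.38 mg/L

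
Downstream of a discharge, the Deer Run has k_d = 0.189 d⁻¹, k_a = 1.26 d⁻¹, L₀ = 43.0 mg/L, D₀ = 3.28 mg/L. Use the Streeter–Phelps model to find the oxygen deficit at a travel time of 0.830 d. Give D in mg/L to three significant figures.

k_d L₀/(k_a−k_d) = 0.189×43.0/(1.26−0.189) = 8.127/1.071 = 7.588 mg/L.
e^(−k_d t) = e^(−0.189×0.8300) = 0.8548; e^(−k_a t) = e^(−1.26×0.8300) = 0.3514.
D = 7.588 × (0.8548 − 0.3514) + 3.28 × 0.3514 = 3.820 + 1.153 = 4.973 mg/L.

D ≈ 4.97 mg/L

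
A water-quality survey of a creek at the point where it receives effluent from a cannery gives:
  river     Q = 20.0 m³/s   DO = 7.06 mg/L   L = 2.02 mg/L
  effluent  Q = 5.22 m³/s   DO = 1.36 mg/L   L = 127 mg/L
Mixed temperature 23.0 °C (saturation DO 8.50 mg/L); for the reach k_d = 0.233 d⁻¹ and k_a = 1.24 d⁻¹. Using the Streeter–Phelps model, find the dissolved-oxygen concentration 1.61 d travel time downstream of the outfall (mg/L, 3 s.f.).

Mixed DO = (20.0×7.06 + 5.22×1.36)/(20.0+5.22) = 148.3/25.22 = 5.880 mg/L.
Mixed L₀ = (20.0×2.02 + 5.22×127)/(25.22) = 703.3/25.22 = 27.89 mg/L.
Initial deficit D₀ = C_s − DO₀ = 8.50 − 5.880 = 2.620 mg/L.
D(1.61) = [0.233×27.89/(1.24−0.233)](e^(−0.233×1.61) − e^(−1.24×1.61)) + 2.620 e^(−1.24×1.61)
= 6.453 × (0.6872 − 0.1358) + 2.620 × 0.1358 = 3.914 mg/L.
DO = 8.50 − 3.914 = 4.586 mg/L.

DO ≈ 4.59 mg/L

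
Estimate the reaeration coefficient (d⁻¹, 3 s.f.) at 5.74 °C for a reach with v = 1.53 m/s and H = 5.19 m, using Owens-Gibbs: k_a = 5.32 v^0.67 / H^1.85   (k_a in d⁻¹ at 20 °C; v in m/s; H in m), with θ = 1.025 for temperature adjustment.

k_a(20) = 5.32 × 1.53^0.67 / 5.19^1.85 = 5.32 × 1.330 / 21.04 = 0.3362 d⁻¹.
k_a(5.74) = 0.3362 × 1.025^(5.74−20) = 0.3362 × 0.7032 = 0.2364 d⁻¹.

k_a ≈ 0.236 d⁻¹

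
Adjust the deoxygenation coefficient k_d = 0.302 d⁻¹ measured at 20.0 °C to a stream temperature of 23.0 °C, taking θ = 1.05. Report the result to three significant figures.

k_d ≈ 0.350 d⁻¹

k_d(T₂) = k_d(T₁) · θ^(T₂−T₁) = 0.302 × 1.05^(23.0−20.0)
= 0.302 × 1.05^3.00 = 0.302 × 1.158 = 0.3496 d⁻¹.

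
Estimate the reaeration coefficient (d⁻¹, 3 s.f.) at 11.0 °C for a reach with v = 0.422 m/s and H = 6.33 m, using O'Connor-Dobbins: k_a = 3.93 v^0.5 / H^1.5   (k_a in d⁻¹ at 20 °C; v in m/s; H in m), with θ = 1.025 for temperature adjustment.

k_a ≈ 0.128 d⁻¹

k_a(20) = 3.93 × 0.422^0.5 / 6.33^1.5 = 3.93 × 0.6496 / 15.93 = 0.1603 d⁻¹.
k_a(11.0) = 0.1603 × 1.025^(11.0−20) = 0.1603 × 0.8007 = 0.1284 d⁻¹.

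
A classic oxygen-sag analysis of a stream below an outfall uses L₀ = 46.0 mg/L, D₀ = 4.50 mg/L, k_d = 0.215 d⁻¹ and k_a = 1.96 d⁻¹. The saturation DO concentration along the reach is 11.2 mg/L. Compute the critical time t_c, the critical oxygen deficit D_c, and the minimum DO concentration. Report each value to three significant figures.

With k_a/k_d = 9.116 and 1 − D₀(k_a−k_d)/(k_d L₀) = 0.2060,
t_c = ln(9.116 × 0.2060) / (1.96 − 0.215) = ln(1.878) / 1.745 = 0.6303/1.745 = 0.3612 d.
L(t_c) = L₀ e^(−k_d t_c) = 46.0 × 0.9253 = 42.56 mg/L, and at the critical point k_a D_c = k_d L, so D_c = (0.215/1.96) × 42.56 = 4.669 mg/L.
Minimum DO = C_s − D_c = 11.2 − 4.669 = 6.531 mg/L.

t_c ≈ 0.361 d; D_c ≈ 4.67 mg/L; min DO ≈ 6.53 mg/L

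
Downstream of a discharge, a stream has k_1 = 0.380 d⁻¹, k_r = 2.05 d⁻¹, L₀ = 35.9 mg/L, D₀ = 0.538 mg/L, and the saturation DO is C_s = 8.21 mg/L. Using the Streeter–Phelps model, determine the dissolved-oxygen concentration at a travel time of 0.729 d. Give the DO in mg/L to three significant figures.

k_1 L₀/(k_r−k_1) = 0.380×35.9/(2.05−0.380) = 13.64/1.670 = 8.169 mg/L.
e^(−k_1 t) = e^(−0.380×0.7290) = 0.7580; e^(−k_r t) = e^(−2.05×0.7290) = 0.2244.
D = 8.169 × (0.7580 − 0.2244) + 0.538 × 0.2244 = 4.359 + 0.1207 = 4.480 mg/L.
DO = C_s − D = 8.21 − 4.480 = 3.730 mg/L.

DO ≈ 3.73 mg/L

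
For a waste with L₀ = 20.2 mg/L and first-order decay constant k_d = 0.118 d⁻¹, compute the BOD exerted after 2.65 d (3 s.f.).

y_t = L₀(1 − e^(−k_d t)) = 20.2 × (1 − e^(−0.118×2.65))
= 20.2 × (1 − 0.7315) = 20.2 × 0.2685 = 5.424 mg/L.

y ≈ 5.42 mg/L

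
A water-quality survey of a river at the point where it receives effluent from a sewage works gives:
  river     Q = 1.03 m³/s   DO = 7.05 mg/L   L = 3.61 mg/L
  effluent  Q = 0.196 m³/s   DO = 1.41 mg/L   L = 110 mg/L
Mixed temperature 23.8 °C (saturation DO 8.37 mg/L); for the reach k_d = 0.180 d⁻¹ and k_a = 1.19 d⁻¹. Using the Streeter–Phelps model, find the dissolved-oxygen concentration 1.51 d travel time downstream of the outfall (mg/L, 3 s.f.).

Mixed DO = (1.03×7.05 + 0.196×1.41)/(1.03+0.196) = 7.538/1.226 = 6.148 mg/L.
Mixed L₀ = (1.03×3.61 + 0.196×110)/(1.226) = 25.28/1.226 = 20.62 mg/L.
Initial deficit D₀ = C_s − DO₀ = 8.37 − 6.148 = 2.222 mg/L.
D(1.51) = [0.180×20.62/(1.19−0.180)](e^(−0.180×1.51) − e^(−1.19×1.51)) + 2.222 e^(−1.19×1.51)
= 3.675 × (0.7620 − 0.1658) + 2.222 × 0.1658 = 2.559 mg/L.
DO = 8.37 − 2.559 = 5.811 mg/L.

DO ≈ 5.81 mg/L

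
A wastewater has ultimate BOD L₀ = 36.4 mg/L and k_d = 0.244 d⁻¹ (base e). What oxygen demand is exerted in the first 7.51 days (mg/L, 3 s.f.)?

y_t = L₀(1 − e^(−k_d t)) = 36.4 × (1 − e^(−0.244×7.51))
= 36.4 × (1 − 0.1600) = 36.4 × 0.8400 = 30.58 mg/L.

y ≈ 30.6 mg/L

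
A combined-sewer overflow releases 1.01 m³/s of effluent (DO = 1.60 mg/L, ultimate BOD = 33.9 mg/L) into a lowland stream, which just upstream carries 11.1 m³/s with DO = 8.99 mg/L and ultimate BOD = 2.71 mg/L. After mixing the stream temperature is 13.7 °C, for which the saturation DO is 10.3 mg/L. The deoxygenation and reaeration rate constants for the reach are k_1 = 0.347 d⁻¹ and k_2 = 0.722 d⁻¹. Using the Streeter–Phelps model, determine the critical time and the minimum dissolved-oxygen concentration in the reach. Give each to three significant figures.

t_c ≈ 0.627 d; minimum DO ≈ 8.25 mg/L

Mixed DO = (11.1×8.99 + 1.01×1.60)/(11.1+1.01) = 101.4/12.11 = 8.374 mg/L.
Mixed L₀ = (11.1×2.71 + 1.01×33.9)/(12.11) = 64.32/12.11 = 5.311 mg/L.
Initial deficit D₀ = C_s − DO₀ = 10.3 − 8.374 = 1.926 mg/L.
t_c = (1/0.3750) ln[(0.722/0.347)(1 − 1.926×0.3750/(0.347×5.311))] = 2.667 × ln(1.265) = 0.6272 d.
D_c = (0.347/0.722) × 5.311 × e^(−0.347×0.6272) = 0.4806 × 5.311 × 0.8044 = 2.053 mg/L.
Minimum DO = 10.3 − 2.053 = 8.247 mg/L.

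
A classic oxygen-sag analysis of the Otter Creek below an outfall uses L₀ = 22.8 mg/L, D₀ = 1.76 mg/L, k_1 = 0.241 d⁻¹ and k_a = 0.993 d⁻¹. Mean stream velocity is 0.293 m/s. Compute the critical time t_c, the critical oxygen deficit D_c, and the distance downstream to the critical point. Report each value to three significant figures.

With k_a/k_1 = 4.120 and 1 − D₀(k_a−k_1)/(k_1 L₀) = 0.7591,
t_c = ln(4.120 × 0.7591) / (0.993 − 0.241) = ln(3.128) / 0.7520 = 1.140/0.7520 = 1.516 d.
L(t_c) = L₀ e^(−k_1 t_c) = 22.8 × 0.6939 = 15.82 mg/L, and at the critical point k_a D_c = k_1 L, so D_c = (0.241/0.993) × 15.82 = 3.840 mg/L.
x_c = v t_c = 0.293 m/s × 1.516 d × 86400 s/d = 38390 m ≈ 38.4 km.

t_c ≈ 1.52 d; D_c ≈ 3.84 mg/L; x_c ≈ 38.4 km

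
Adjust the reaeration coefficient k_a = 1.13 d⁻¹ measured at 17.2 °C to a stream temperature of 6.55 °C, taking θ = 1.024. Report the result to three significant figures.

k_a ≈ 0.878 d⁻¹

k_a(T₂) = k_a(T₁) · θ^(T₂−T₁) = 1.13 × 1.024^(6.55−17.2)
= 1.13 × 1.024^-10.6 = 1.13 × 0.7768 = 0.8778 d⁻¹.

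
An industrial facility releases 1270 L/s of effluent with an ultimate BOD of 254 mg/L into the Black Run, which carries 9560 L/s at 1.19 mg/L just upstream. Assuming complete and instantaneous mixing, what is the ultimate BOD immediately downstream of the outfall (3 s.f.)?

30.8 mg/L

Flow-weighted mixing: C = (Q_r C_r + Q_w C_w)/(Q_r + Q_w)
= (9560×1.19 + 1270×254)/(9560 + 1270) = 334000/10830 = 30.84 mg/L.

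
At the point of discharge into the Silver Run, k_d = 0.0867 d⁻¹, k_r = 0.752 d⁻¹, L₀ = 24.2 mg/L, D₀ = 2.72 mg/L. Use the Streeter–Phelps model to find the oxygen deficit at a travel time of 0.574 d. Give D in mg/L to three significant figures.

k_d L₀/(k_r−k_d) = 0.0867×24.2/(0.752−0.0867) = 2.098/0.6653 = 3.154 mg/L.
e^(−k_d t) = e^(−0.0867×0.5740) = 0.9515; e^(−k_r t) = e^(−0.752×0.5740) = 0.6494.
D = 3.154 × (0.9515 − 0.6494) + 2.72 × 0.6494 = 0.9525 + 1.766 = 2.719 mg/L.

D ≈ 2.72 mg/L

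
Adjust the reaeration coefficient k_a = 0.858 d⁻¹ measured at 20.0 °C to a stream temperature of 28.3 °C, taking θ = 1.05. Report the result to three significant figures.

k_a ≈ 1.29 d⁻¹

k_a(T₂) = k_a(T₁) · θ^(T₂−T₁) = 0.858 × 1.05^(28.3−20.0)
= 0.858 × 1.05^8.30 = 0.858 × 1.499 = 1.286 d⁻¹.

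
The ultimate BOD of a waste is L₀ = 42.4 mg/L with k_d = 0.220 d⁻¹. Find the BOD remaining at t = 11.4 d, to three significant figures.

L ≈ 3.45 mg/L

L_t = L₀ e^(−k_d t) = 42.4 × e^(−0.220×11.4) = 42.4 × 0.08143 = 3.453 mg/L.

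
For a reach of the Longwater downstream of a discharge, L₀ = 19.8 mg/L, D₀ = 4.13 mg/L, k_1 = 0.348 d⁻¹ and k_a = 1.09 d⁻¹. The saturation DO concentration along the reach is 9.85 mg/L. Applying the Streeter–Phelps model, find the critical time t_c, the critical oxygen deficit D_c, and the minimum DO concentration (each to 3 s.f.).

With k_a/k_1 = 3.132 and 1 − D₀(k_a−k_1)/(k_1 L₀) = 0.5553,
t_c = ln(3.132 × 0.5553) / (1.09 − 0.348) = ln(1.739) / 0.7420 = 0.5534/0.7420 = 0.7458 d.
D_c = (k_1/k_a) L₀ e^(−k_1 t_c) = (0.348/1.09) × 19.8 × e^(−0.348×0.7458) = 0.3193 × 19.8 × 0.7714 = 4.876 mg/L.
Minimum DO = C_s − D_c = 9.85 − 4.876 = 4.974 mg/L.

t_c ≈ 0.746 d; D_c ≈ 4.88 mg/L; min DO ≈ 4.97 mg/L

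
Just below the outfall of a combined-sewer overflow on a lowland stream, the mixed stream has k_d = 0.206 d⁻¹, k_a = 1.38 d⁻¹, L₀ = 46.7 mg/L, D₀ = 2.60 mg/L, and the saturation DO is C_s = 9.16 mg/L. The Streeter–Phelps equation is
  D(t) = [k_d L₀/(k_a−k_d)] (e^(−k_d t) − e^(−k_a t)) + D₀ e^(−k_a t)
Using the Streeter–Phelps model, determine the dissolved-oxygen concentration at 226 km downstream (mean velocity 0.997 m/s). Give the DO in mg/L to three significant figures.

DO ≈ 4.54 mg/L

Travel time t = x/v = 226 km / (0.997 m/s) = 226000 m / 0.997 m/s = 226700 s = 2.624 d.
k_d L₀/(k_a−k_d) = 0.206×46.7/(1.38−0.206) = 9.620/1.174 = 8.194 mg/L.
e^(−k_d t) = e^(−0.206×2.624) = 0.5825; e^(−k_a t) = e^(−1.38×2.624) = 0.02677.
D = 8.194 × (0.5825 − 0.02677) + 2.60 × 0.02677 = 4.554 + 0.06959 = 4.623 mg/L.
DO = C_s − D = 9.16 − 4.623 = 4.537 mg/L.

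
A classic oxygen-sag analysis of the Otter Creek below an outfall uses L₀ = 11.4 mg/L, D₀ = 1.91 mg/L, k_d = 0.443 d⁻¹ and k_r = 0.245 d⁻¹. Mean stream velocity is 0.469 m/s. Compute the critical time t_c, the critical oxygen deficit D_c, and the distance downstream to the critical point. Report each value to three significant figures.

t_c ≈ 2.63 d; D_c ≈ 6.44 mg/L; x_c ≈ 106 km

At the critical point dD/dt = 0, so k_d L₀ e^(−k_d t) = k_r D. Substituting D(t) from the Streeter–Phelps equation and solving for t gives
t_c = ln[(k_r/k_d)(1 − D₀(k_r−k_d)/(k_d L₀))] / (k_r−k_d).
Here k_r−k_d = -0.1980 d⁻¹ and 1 − D₀(k_r−k_d)/(k_d L₀) = 1 − 1.91×-0.1980/(0.443×11.4) = 1.075, so
t_c = ln(0.5530 × 1.075) / -0.1980 = -0.5201 / -0.1980 = 2.627 d.
L(t_c) = L₀ e^(−k_d t_c) = 11.4 × 0.3123 = 3.561 mg/L, and at the critical point k_r D_c = k_d L, so D_c = (0.443/0.245) × 3.561 = 6.438 mg/L.
x_c = v t_c = 0.469 m/s × 2.627 d × 86400 s/d = 106400 m ≈ 106 km.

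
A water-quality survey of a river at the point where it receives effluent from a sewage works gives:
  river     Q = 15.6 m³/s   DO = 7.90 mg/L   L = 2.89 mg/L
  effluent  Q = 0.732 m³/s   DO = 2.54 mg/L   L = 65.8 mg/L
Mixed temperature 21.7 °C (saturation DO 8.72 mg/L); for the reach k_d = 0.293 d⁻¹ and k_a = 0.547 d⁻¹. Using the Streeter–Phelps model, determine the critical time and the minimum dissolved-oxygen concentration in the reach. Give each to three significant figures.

t_c ≈ 1.77 d; minimum DO ≈ 6.90 mg/L

Mixed DO = (15.6×7.90 + 0.732×2.54)/(15.6+0.732) = 125.1/16.33 = 7.660 mg/L.
Mixed L₀ = (15.6×2.89 + 0.732×65.8)/(16.33) = 93.25/16.33 = 5.710 mg/L.
Initial deficit D₀ = C_s − DO₀ = 8.72 − 7.660 = 1.060 mg/L.
t_c = (1/0.2540) ln[(0.547/0.293)(1 − 1.060×0.2540/(0.293×5.710))] = 3.937 × ln(1.566) = 1.767 d.
D_c = (0.293/0.547) × 5.710 × e^(−0.293×1.767) = 0.5356 × 5.710 × 0.5959 = 1.823 mg/L.
Minimum DO = 8.72 − 1.823 = 6.897 mg/L.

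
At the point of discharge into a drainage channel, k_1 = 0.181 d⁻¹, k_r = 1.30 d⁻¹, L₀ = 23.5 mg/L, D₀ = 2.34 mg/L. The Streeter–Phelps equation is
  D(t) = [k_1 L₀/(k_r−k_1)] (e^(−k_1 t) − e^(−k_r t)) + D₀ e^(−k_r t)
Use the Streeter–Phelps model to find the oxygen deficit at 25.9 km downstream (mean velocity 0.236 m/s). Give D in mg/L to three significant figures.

Travel time t = x/v = 25.9 km / (0.236 m/s) = 25900 m / 0.236 m/s = 109700 s = 1.270 d.
k_1 L₀/(k_r−k_1) = 0.181×23.5/(1.30−0.181) = 4.253/1.119 = 3.801 mg/L.
e^(−k_1 t) = e^(−0.181×1.270) = 0.7946; e^(−k_r t) = e^(−1.30×1.270) = 0.1918.
D = 3.801 × (0.7946 − 0.1918) + 2.34 × 0.1918 = 2.291 + 0.4488 = 2.740 mg/L.

D ≈ 2.74 mg/L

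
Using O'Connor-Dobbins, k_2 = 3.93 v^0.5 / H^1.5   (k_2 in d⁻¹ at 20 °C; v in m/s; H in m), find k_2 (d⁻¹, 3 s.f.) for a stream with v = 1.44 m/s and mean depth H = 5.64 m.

k_2 = 3.93 × 1.44^0.5 / 5.64^1.5 = 3.93 × 1.200 / 13.39 = 0.3521 d⁻¹.

k_2 ≈ 0.352 d⁻¹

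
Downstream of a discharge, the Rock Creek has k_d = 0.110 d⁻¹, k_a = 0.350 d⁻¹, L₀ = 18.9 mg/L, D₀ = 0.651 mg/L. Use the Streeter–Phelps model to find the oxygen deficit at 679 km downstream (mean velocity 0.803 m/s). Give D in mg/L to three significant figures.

D ≈ 2.69 mg/L

Travel time t = x/v = 679 km / (0.803 m/s) = 679000 m / 0.803 m/s = 845600 s = 9.787 d.
k_d L₀/(k_a−k_d) = 0.110×18.9/(0.350−0.110) = 2.079/0.2400 = 8.662 mg/L.
e^(−k_d t) = e^(−0.110×9.787) = 0.3408; e^(−k_a t) = e^(−0.350×9.787) = 0.03254.
D = 8.662 × (0.3408 − 0.03254) + 0.651 × 0.03254 = 2.670 + 0.02118 = 2.691 mg/L.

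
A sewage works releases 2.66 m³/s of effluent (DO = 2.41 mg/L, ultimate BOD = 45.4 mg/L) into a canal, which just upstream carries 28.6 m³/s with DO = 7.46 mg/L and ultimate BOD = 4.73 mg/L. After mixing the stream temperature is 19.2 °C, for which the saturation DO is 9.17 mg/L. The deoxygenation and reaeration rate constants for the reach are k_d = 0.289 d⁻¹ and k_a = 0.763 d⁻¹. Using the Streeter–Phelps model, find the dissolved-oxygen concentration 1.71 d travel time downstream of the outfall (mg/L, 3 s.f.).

DO ≈ 6.90 mg/L

Mixed DO = (28.6×7.46 + 2.66×2.41)/(28.6+2.66) = 219.8/31.26 = 7.030 mg/L.
Mixed L₀ = (28.6×4.73 + 2.66×45.4)/(31.26) = 256.0/31.26 = 8.191 mg/L.
Initial deficit D₀ = C_s − DO₀ = 9.17 − 7.030 = 2.140 mg/L.
D(1.71) = [0.289×8.191/(0.763−0.289)](e^(−0.289×1.71) − e^(−0.763×1.71)) + 2.140 e^(−0.763×1.71)
= 4.994 × (0.6101 − 0.2712) + 2.140 × 0.2712 = 2.272 mg/L.
DO = 9.17 − 2.272 = 6.898 mg/L.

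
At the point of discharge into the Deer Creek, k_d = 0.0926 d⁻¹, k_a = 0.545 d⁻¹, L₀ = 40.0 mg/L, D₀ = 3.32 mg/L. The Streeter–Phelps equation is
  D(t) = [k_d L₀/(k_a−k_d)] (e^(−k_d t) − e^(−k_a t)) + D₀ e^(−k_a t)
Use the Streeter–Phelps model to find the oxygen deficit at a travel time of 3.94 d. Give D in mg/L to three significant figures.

D ≈ 5.12 mg/L

k_d L₀/(k_a−k_d) = 0.0926×40.0/(0.545−0.0926) = 3.704/0.4524 = 8.187 mg/L.
e^(−k_d t) = e^(−0.0926×3.940) = 0.6943; e^(−k_a t) = e^(−0.545×3.940) = 0.1168.
D = 8.187 × (0.6943 − 0.1168) + 3.32 × 0.1168 = 4.728 + 0.3878 = 5.116 mg/L.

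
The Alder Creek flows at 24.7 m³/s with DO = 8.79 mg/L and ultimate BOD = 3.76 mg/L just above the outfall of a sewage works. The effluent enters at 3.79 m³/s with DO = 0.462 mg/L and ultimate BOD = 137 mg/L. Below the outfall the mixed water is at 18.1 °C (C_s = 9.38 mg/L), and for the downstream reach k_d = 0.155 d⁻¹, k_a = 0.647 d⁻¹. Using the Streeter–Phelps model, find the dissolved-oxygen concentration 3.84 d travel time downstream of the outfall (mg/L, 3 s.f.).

DO ≈ 6.07 mg/L

Mixed DO = (24.7×8.79 + 3.79×0.462)/(24.7+3.79) = 218.9/28.49 = 7.682 mg/L.
Mixed L₀ = (24.7×3.76 + 3.79×137)/(28.49) = 612.1/28.49 = 21.48 mg/L.
Initial deficit D₀ = C_s − DO₀ = 9.38 − 7.682 = 1.698 mg/L.
D(3.84) = [0.155×21.48/(0.647−0.155)](e^(−0.155×3.84) − e^(−0.647×3.84)) + 1.698 e^(−0.647×3.84)
= 6.769 × (0.5515 − 0.08337) + 1.698 × 0.08337 = 3.310 mg/L.
DO = 9.38 − 3.310 = 6.070 mg/L.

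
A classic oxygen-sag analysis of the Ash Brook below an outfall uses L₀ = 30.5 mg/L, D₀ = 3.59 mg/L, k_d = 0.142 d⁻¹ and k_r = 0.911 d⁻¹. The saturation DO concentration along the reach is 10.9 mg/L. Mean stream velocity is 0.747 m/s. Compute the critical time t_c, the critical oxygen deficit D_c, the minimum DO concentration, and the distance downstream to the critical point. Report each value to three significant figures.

With k_r/k_d = 6.415 and 1 − D₀(k_r−k_d)/(k_d L₀) = 0.3626,
t_c = ln(6.415 × 0.3626) / (0.911 − 0.142) = ln(2.326) / 0.7690 = 0.8442/0.7690 = 1.098 d.
L(t_c) = L₀ e^(−k_d t_c) = 30.5 × 0.8557 = 26.10 mg/L, and at the critical point k_r D_c = k_d L, so D_c = (0.142/0.911) × 26.10 = 4.068 mg/L.
Minimum DO = C_s − D_c = 10.9 − 4.068 = 6.832 mg/L.
x_c = v t_c = 0.747 m/s × 1.098 d × 86400 s/d = 70850 m ≈ 70.9 km.

t_c ≈ 1.10 d; D_c ≈ 4.07 mg/L; min DO ≈ 6.83 mg/L; x_c ≈ 70.9 km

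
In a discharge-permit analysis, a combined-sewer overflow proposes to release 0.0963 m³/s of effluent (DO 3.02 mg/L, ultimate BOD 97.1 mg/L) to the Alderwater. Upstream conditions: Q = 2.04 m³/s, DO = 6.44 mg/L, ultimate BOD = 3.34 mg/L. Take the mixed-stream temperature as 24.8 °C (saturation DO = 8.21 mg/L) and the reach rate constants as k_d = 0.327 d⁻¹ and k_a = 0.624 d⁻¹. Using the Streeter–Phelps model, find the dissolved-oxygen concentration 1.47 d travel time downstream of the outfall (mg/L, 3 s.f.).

DO ≈ 5.62 mg/L

Mixed DO = (2.04×6.44 + 0.0963×3.02)/(2.04+0.0963) = 13.43/2.136 = 6.286 mg/L.
Mixed L₀ = (2.04×3.34 + 0.0963×97.1)/(2.136) = 16.16/2.136 = 7.567 mg/L.
Initial deficit D₀ = C_s − DO₀ = 8.21 − 6.286 = 1.924 mg/L.
D(1.47) = [0.327×7.567/(0.624−0.327)](e^(−0.327×1.47) − e^(−0.624×1.47)) + 1.924 e^(−0.624×1.47)
= 8.331 × (0.6184 − 0.3996) + 1.924 × 0.3996 = 2.591 mg/L.
DO = 8.21 − 2.591 = 5.619 mg/L.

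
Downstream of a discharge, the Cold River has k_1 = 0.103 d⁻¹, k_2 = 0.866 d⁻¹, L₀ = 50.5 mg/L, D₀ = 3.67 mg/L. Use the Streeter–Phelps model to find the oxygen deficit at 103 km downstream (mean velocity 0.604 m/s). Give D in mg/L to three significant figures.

Travel time t = x/v = 103 km / (0.604 m/s) = 103000 m / 0.604 m/s = 170500 s = 1.974 d.
k_1 L₀/(k_2−k_1) = 0.103×50.5/(0.866−0.103) = 5.201/0.7630 = 6.817 mg/L.
e^(−k_1 t) = e^(−0.103×1.974) = 0.8160; e^(−k_2 t) = e^(−0.866×1.974) = 0.1810.
D = 6.817 × (0.8160 − 0.1810) + 3.67 × 0.1810 = 4.329 + 0.6643 = 4.993 mg/L.

D ≈ 4.99 mg/L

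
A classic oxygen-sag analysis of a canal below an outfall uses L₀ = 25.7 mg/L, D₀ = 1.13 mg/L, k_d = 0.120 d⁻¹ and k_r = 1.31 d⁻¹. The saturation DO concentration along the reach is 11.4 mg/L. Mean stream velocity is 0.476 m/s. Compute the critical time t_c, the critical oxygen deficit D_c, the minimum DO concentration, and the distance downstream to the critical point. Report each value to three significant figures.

t_c ≈ 1.53 d; D_c ≈ 1.96 mg/L; min DO ≈ 9.44 mg/L; x_c ≈ 62.8 km

At the critical point dD/dt = 0, so k_d L₀ e^(−k_d t) = k_r D. Substituting D(t) from the Streeter–Phelps equation and solving for t gives
t_c = ln[(k_r/k_d)(1 − D₀(k_r−k_d)/(k_d L₀))] / (k_r−k_d).
Here k_r−k_d = 1.190 d⁻¹ and 1 − D₀(k_r−k_d)/(k_d L₀) = 1 − 1.13×1.190/(0.120×25.7) = 0.5640, so
t_c = ln(10.92 × 0.5640) / 1.190 = 1.818 / 1.190 = 1.527 d.
L(t_c) = L₀ e^(−k_d t_c) = 25.7 × 0.8325 = 21.40 mg/L, and at the critical point k_r D_c = k_d L, so D_c = (0.120/1.31) × 21.40 = 1.960 mg/L.
Minimum DO = C_s − D_c = 11.4 − 1.960 = 9.440 mg/L.
x_c = v t_c = 0.476 m/s × 1.527 d × 86400 s/d = 62810 m ≈ 62.8 km.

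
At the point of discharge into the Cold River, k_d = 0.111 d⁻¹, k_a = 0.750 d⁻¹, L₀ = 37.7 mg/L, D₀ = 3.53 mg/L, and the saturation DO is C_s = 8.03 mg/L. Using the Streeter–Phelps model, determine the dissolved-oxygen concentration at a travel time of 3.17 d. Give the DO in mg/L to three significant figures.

DO ≈ 3.70 mg/L

k_d L₀/(k_a−k_d) = 0.111×37.7/(0.750−0.111) = 4.185/0.6390 = 6.549 mg/L.
e^(−k_d t) = e^(−0.111×3.170) = 0.7034; e^(−k_a t) = e^(−0.750×3.170) = 0.09278.
D = 6.549 × (0.7034 − 0.09278) + 3.53 × 0.09278 = 3.999 + 0.3275 = 4.326 mg/L.
DO = C_s − D = 8.03 − 4.326 = 3.704 mg/L.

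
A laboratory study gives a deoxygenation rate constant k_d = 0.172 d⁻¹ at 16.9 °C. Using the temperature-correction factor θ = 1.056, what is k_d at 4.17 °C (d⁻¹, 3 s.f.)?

k_d(T₂) = k_d(T₁) · θ^(T₂−T₁) = 0.172 × 1.056^(4.17−16.9)
= 0.172 × 1.056^-12.7 = 0.172 × 0.4998 = 0.08596 d⁻¹.

k_d ≈ 0.0860 d⁻¹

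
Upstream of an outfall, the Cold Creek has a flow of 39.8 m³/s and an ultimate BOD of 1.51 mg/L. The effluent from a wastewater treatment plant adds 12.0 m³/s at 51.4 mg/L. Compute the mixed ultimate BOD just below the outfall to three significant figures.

13.1 mg/L

Flow-weighted mixing: C = (Q_r C_r + Q_w C_w)/(Q_r + Q_w)
= (39.8×1.51 + 12.0×51.4)/(39.8 + 12.0) = 676.9/51.80 = 13.07 mg/L.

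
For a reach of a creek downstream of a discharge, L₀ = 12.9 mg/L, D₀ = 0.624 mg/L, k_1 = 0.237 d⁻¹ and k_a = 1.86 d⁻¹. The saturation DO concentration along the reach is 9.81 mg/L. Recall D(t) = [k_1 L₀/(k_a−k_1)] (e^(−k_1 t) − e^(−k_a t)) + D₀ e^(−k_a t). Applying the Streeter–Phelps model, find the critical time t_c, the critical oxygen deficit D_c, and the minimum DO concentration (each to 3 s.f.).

t_c ≈ 1.02 d; D_c ≈ 1.29 mg/L; min DO ≈ 8.52 mg/L

With k_a/k_1 = 7.848 and 1 − D₀(k_a−k_1)/(k_1 L₀) = 0.6687,
t_c = ln(7.848 × 0.6687) / (1.86 − 0.237) = ln(5.248) / 1.623 = 1.658/1.623 = 1.022 d.
D_c = (k_1/k_a) L₀ e^(−k_1 t_c) = (0.237/1.86) × 12.9 × e^(−0.237×1.022) = 0.1274 × 12.9 × 0.7850 = 1.290 mg/L.
Minimum DO = C_s − D_c = 9.81 − 1.290 = 8.520 mg/L.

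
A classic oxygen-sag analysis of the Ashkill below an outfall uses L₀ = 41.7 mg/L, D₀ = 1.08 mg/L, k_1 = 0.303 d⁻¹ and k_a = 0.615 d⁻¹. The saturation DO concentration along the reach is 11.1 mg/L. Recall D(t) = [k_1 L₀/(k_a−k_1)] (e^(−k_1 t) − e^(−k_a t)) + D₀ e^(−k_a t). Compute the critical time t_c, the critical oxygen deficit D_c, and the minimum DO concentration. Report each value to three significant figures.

t_c ≈ 2.18 d; D_c ≈ 10.6 mg/L; min DO ≈ 0.494 mg/L

At the critical point dD/dt = 0, so k_1 L₀ e^(−k_1 t) = k_a D. Substituting D(t) from the Streeter–Phelps equation and solving for t gives
t_c = ln[(k_a/k_1)(1 − D₀(k_a−k_1)/(k_1 L₀))] / (k_a−k_1).
Here k_a−k_1 = 0.3120 d⁻¹ and 1 − D₀(k_a−k_1)/(k_1 L₀) = 1 − 1.08×0.3120/(0.303×41.7) = 0.9733, so
t_c = ln(2.030 × 0.9733) / 0.3120 = 0.6809 / 0.3120 = 2.182 d.
L(t_c) = L₀ e^(−k_1 t_c) = 41.7 × 0.5162 = 21.53 mg/L, and at the critical point k_a D_c = k_1 L, so D_c = (0.303/0.615) × 21.53 = 10.61 mg/L.
Minimum DO = C_s − D_c = 11.1 − 10.61 = 0.4943 mg/L.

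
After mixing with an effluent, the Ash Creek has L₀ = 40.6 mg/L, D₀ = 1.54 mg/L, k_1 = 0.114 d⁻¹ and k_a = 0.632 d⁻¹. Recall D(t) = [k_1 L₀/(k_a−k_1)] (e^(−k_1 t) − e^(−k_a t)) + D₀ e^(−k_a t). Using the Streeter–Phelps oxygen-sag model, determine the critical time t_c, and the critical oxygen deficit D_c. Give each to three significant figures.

At the critical point dD/dt = 0, so k_1 L₀ e^(−k_1 t) = k_a D. Substituting D(t) from the Streeter–Phelps equation and solving for t gives
t_c = ln[(k_a/k_1)(1 − D₀(k_a−k_1)/(k_1 L₀))] / (k_a−k_1).
Here k_a−k_1 = 0.5180 d⁻¹ and 1 − D₀(k_a−k_1)/(k_1 L₀) = 1 − 1.54×0.5180/(0.114×40.6) = 0.8276, so
t_c = ln(5.544 × 0.8276) / 0.5180 = 1.524 / 0.5180 = 2.941 d.
L(t_c) = L₀ e^(−k_1 t_c) = 40.6 × 0.7151 = 29.03 mg/L, and at the critical point k_a D_c = k_1 L, so D_c = (0.114/0.632) × 29.03 = 5.237 mg/L.

t_c ≈ 2.94 d; D_c ≈ 5.24 mg/L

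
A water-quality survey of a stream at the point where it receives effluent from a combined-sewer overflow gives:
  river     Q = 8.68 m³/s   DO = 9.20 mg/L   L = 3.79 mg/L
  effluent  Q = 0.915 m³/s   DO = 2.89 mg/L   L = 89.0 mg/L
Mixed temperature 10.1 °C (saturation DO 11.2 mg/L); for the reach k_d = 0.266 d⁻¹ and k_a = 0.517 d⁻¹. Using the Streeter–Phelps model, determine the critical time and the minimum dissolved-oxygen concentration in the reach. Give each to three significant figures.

Mixed DO = (8.68×9.20 + 0.915×2.89)/(8.68+0.915) = 82.50/9.595 = 8.598 mg/L.
Mixed L₀ = (8.68×3.79 + 0.915×89.0)/(9.595) = 114.3/9.595 = 11.92 mg/L.
Initial deficit D₀ = C_s − DO₀ = 11.2 − 8.598 = 2.602 mg/L.
t_c = (1/0.2510) ln[(0.517/0.266)(1 − 2.602×0.2510/(0.266×11.92))] = 3.984 × ln(1.543) = 1.728 d.
D_c = (0.266/0.517) × 11.92 × e^(−0.266×1.728) = 0.5145 × 11.92 × 0.6314 = 3.871 mg/L.
Minimum DO = 11.2 − 3.871 = 7.329 mg/L.

t_c ≈ 1.73 d; minimum DO ≈ 7.33 mg/L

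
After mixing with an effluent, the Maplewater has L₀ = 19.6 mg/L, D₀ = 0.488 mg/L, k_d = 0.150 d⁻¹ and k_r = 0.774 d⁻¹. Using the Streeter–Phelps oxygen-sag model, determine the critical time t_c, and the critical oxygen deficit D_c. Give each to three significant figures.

With k_r/k_d = 5.160 and 1 − D₀(k_r−k_d)/(k_d L₀) = 0.8964,
t_c = ln(5.160 × 0.8964) / (0.774 − 0.150) = ln(4.626) / 0.6240 = 1.532/0.6240 = 2.454 d.
L(t_c) = L₀ e^(−k_d t_c) = 19.6 × 0.6920 = 13.56 mg/L, and at the critical point k_r D_c = k_d L, so D_c = (0.150/0.774) × 13.56 = 2.629 mg/L.

t_c ≈ 2.45 d; D_c ≈ 2.63 mg/L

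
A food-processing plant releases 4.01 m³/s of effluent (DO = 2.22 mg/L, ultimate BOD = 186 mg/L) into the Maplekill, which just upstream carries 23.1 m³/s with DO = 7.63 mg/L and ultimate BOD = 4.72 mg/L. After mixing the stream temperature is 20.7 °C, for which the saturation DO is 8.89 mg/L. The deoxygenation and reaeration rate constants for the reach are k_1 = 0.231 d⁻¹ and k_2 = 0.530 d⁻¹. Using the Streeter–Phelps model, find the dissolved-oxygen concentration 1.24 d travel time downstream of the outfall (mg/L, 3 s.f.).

Mixed DO = (23.1×7.63 + 4.01×2.22)/(23.1+4.01) = 185.2/27.11 = 6.830 mg/L.
Mixed L₀ = (23.1×4.72 + 4.01×186)/(27.11) = 854.9/27.11 = 31.53 mg/L.
Initial deficit D₀ = C_s − DO₀ = 8.89 − 6.830 = 2.060 mg/L.
D(1.24) = [0.231×31.53/(0.530−0.231)](e^(−0.231×1.24) − e^(−0.530×1.24)) + 2.060 e^(−0.530×1.24)
= 24.36 × (0.7509 − 0.5183) + 2.060 × 0.5183 = 6.735 mg/L.
DO = 8.89 − 6.735 = 2.155 mg/L.

DO ≈ 2.15 mg/L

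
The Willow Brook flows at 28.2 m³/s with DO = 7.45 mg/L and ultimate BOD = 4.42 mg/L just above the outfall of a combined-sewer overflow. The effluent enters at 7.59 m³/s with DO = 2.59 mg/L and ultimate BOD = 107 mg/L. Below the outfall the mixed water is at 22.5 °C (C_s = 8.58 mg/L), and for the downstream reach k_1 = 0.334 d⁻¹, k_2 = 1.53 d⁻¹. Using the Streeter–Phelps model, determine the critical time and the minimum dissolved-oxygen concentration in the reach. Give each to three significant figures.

t_c ≈ 0.979 d; minimum DO ≈ 4.46 mg/L

Mixed DO = (28.2×7.45 + 7.59×2.59)/(28.2+7.59) = 229.7/35.79 = 6.419 mg/L.
Mixed L₀ = (28.2×4.42 + 7.59×107)/(35.79) = 936.8/35.79 = 26.17 mg/L.
Initial deficit D₀ = C_s − DO₀ = 8.58 − 6.419 = 2.161 mg/L.
t_c = (1/1.196) ln[(1.53/0.334)(1 − 2.161×1.196/(0.334×26.17))] = 0.8361 × ln(3.227) = 0.9795 d.
D_c = (0.334/1.53) × 26.17 × e^(−0.334×0.9795) = 0.2183 × 26.17 × 0.7210 = 4.120 mg/L.
Minimum DO = 8.58 − 4.120 = 4.460 mg/L.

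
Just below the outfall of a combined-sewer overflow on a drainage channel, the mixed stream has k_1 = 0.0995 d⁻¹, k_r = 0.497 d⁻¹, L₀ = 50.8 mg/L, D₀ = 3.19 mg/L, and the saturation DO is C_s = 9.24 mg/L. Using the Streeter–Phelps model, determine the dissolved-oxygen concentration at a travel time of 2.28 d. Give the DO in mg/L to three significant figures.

k_1 L₀/(k_r−k_1) = 0.0995×50.8/(0.497−0.0995) = 5.055/0.3975 = 12.72 mg/L.
e^(−k_1 t) = e^(−0.0995×2.280) = 0.7970; e^(−k_r t) = e^(−0.497×2.280) = 0.3220.
D = 12.72 × (0.7970 − 0.3220) + 3.19 × 0.3220 = 6.040 + 1.027 = 7.068 mg/L.
DO = C_s − D = 9.24 − 7.068 = 2.172 mg/L.

DO ≈ 2.17 mg/L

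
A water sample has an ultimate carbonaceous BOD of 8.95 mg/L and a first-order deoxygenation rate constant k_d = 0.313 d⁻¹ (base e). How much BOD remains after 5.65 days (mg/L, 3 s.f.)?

L_t = L₀ e^(−k_d t) = 8.95 × e^(−0.313×5.65) = 8.95 × 0.1706 = 1.527 mg/L.

L ≈ 1.53 mg/L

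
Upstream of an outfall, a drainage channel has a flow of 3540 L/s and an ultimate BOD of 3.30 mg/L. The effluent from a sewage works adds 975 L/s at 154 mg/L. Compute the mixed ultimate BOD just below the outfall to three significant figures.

Flow-weighted mixing: C = (Q_r C_r + Q_w C_w)/(Q_r + Q_w)
= (3540×3.30 + 975×154)/(3540 + 975) = 161800/4515 = 35.84 mg/L.

35.8 mg/L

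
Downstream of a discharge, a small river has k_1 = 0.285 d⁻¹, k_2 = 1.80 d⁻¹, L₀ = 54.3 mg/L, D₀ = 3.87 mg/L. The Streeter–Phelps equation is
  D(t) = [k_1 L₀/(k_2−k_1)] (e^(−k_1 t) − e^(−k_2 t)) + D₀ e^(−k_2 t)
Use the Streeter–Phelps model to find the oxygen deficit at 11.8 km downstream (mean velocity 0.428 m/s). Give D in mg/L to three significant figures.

D ≈ 5.75 mg/L

Travel time t = x/v = 11.8 km / (0.428 m/s) = 11800 m / 0.428 m/s = 27570 s = 0.3191 d.
k_1 L₀/(k_2−k_1) = 0.285×54.3/(1.80−0.285) = 15.48/1.515 = 10.21 mg/L.
e^(−k_1 t) = e^(−0.285×0.3191) = 0.9131; e^(−k_2 t) = e^(−1.80×0.3191) = 0.5631.
D = 10.21 × (0.9131 − 0.5631) + 3.87 × 0.5631 = 3.575 + 2.179 = 5.754 mg/L.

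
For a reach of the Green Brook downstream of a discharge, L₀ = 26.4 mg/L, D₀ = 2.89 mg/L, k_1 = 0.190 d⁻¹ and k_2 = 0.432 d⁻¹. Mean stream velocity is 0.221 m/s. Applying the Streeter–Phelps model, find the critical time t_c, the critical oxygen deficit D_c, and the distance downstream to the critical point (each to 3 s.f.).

At the critical point dD/dt = 0, so k_1 L₀ e^(−k_1 t) = k_2 D. Substituting D(t) from the Streeter–Phelps equation and solving for t gives
t_c = ln[(k_2/k_1)(1 − D₀(k_2−k_1)/(k_1 L₀))] / (k_2−k_1).
Here k_2−k_1 = 0.2420 d⁻¹ and 1 − D₀(k_2−k_1)/(k_1 L₀) = 1 − 2.89×0.2420/(0.190×26.4) = 0.8606, so
t_c = ln(2.274 × 0.8606) / 0.2420 = 0.6712 / 0.2420 = 2.774 d.
D_c = (k_1/k_2) L₀ e^(−k_1 t_c) = (0.190/0.432) × 26.4 × e^(−0.190×2.774) = 0.4398 × 26.4 × 0.5904 = 6.855 mg/L.
x_c = v t_c = 0.221 m/s × 2.774 d × 86400 s/d = 52960 m ≈ 53.0 km.

t_c ≈ 2.77 d; D_c ≈ 6.85 mg/L; x_c ≈ 53.0 km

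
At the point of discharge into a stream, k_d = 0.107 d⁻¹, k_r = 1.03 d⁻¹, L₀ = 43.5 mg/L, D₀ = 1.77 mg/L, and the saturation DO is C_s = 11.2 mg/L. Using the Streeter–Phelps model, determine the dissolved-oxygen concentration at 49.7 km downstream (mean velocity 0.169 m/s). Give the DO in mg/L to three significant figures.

DO ≈ 7.79 mg/L

Travel time t = x/v = 49.7 km / (0.169 m/s) = 49700 m / 0.169 m/s = 294100 s = 3.404 d.
k_d L₀/(k_r−k_d) = 0.107×43.5/(1.03−0.107) = 4.654/0.9230 = 5.043 mg/L.
e^(−k_d t) = e^(−0.107×3.404) = 0.6948; e^(−k_r t) = e^(−1.03×3.404) = 0.03002.
D = 5.043 × (0.6948 − 0.03002) + 1.77 × 0.03002 = 3.352 + 0.05314 = 3.405 mg/L.
DO = C_s − D = 11.2 − 3.405 = 7.795 mg/L.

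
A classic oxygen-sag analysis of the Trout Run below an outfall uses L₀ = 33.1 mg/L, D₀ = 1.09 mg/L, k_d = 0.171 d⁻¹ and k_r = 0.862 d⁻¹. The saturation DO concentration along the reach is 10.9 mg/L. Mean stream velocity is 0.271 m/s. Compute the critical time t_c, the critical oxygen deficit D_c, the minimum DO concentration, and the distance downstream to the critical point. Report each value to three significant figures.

t_c = [1/(k_r−k_d)] ln[(k_r/k_d)(1 − D₀(k_r−k_d)/(k_d L₀))]
= [1/(0.862−0.171)] ln[(0.862/0.171)(1 − 1.09×0.6910/(0.171×33.1))]
= (1/0.6910) ln[5.041 × 0.8669] = 1.447 × ln(4.370) = 1.447 × 1.475 = 2.134 d.
L(t_c) = L₀ e^(−k_d t_c) = 33.1 × 0.6942 = 22.98 mg/L, and at the critical point k_r D_c = k_d L, so D_c = (0.171/0.862) × 22.98 = 4.558 mg/L.
Minimum DO = C_s − D_c = 10.9 − 4.558 = 6.342 mg/L.
x_c = v t_c = 0.271 m/s × 2.134 d × 86400 s/d = 49970 m ≈ 50.0 km.

t_c ≈ 2.13 d; D_c ≈ 4.56 mg/L; min DO ≈ 6.34 mg/L; x_c ≈ 50.0 km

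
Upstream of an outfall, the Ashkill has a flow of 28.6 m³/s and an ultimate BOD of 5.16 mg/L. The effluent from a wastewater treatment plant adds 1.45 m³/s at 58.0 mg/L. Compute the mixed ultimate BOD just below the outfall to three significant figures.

Flow-weighted mixing: C = (Q_r C_r + Q_w C_w)/(Q_r + Q_w)
= (28.6×5.16 + 1.45×58.0)/(28.6 + 1.45) = 231.7/30.05 = 7.710 mg/L.

7.71 mg/L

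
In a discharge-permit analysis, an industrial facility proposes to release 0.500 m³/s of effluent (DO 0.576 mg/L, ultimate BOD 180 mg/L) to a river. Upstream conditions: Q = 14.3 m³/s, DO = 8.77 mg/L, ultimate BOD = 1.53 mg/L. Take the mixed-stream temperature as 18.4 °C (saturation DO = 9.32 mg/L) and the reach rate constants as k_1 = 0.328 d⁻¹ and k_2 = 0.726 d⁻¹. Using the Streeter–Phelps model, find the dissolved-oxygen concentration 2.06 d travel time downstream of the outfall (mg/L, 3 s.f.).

DO ≈ 7.36 mg/L

Mixed DO = (14.3×8.77 + 0.500×0.576)/(14.3+0.500) = 125.7/14.80 = 8.493 mg/L.
Mixed L₀ = (14.3×1.53 + 0.500×180)/(14.80) = 111.9/14.80 = 7.559 mg/L.
Initial deficit D₀ = C_s − DO₀ = 9.32 − 8.493 = 0.8268 mg/L.
D(2.06) = [0.328×7.559/(0.726−0.328)](e^(−0.328×2.06) − e^(−0.726×2.06)) + 0.8268 e^(−0.726×2.06)
= 6.230 × (0.5088 − 0.2241) + 0.8268 × 0.2241 = 1.959 mg/L.
DO = 9.32 − 1.959 = 7.361 mg/L.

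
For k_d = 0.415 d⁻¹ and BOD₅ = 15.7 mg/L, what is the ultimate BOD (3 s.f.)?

L₀ ≈ 18.0 mg/L

BOD₅ = L₀(1 − e^(−5k_d)) ⇒ L₀ = BOD₅ / (1 − e^(−5×0.415))
= 15.7 / (1 − 0.1256) = 15.7 / 0.8744 = 17.95 mg/L.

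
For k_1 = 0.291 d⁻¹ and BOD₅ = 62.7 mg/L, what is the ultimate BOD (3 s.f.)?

BOD₅ = L₀(1 − e^(−5k_1)) ⇒ L₀ = BOD₅ / (1 − e^(−5×0.291))
= 62.7 / (1 − 0.2334) = 62.7 / 0.7666 = 81.79 mg/L.

L₀ ≈ 81.8 mg/L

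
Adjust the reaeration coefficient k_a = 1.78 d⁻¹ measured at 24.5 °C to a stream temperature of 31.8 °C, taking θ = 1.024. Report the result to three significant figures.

k_a ≈ 2.12 d⁻¹

k_a(T₂) = k_a(T₁) · θ^(T₂−T₁) = 1.78 × 1.024^(31.8−24.5)
= 1.78 × 1.024^7.30 = 1.78 × 1.189 = 2.116 d⁻¹.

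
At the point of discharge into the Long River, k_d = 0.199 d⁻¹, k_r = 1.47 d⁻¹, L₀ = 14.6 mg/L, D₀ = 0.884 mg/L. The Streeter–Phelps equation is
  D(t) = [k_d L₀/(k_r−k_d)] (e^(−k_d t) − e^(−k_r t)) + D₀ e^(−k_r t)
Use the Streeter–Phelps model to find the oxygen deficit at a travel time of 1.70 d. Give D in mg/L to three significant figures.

D ≈ 1.51 mg/L

k_d L₀/(k_r−k_d) = 0.199×14.6/(1.47−0.199) = 2.905/1.271 = 2.286 mg/L.
e^(−k_d t) = e^(−0.199×1.700) = 0.7130; e^(−k_r t) = e^(−1.47×1.700) = 0.08217.
D = 2.286 × (0.7130 − 0.08217) + 0.884 × 0.08217 = 1.442 + 0.07264 = 1.515 mg/L.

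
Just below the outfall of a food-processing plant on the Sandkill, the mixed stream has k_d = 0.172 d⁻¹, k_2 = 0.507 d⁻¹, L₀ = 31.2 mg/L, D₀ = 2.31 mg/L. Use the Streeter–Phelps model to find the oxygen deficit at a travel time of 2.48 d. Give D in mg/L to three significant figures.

D ≈ 6.56 mg/L

k_d L₀/(k_2−k_d) = 0.172×31.2/(0.507−0.172) = 5.366/0.3350 = 16.02 mg/L.
e^(−k_d t) = e^(−0.172×2.480) = 0.6528; e^(−k_2 t) = e^(−0.507×2.480) = 0.2844.
D = 16.02 × (0.6528 − 0.2844) + 2.31 × 0.2844 = 5.901 + 0.6570 = 6.558 mg/L.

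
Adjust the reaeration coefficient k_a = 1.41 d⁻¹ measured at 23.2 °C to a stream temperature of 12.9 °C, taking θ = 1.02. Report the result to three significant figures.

k_a(T₂) = k_a(T₁) · θ^(T₂−T₁) = 1.41 × 1.02^(12.9−23.2)
= 1.41 × 1.02^-10.3 = 1.41 × 0.8155 = 1.150 d⁻¹.

k_a ≈ 1.15 d⁻¹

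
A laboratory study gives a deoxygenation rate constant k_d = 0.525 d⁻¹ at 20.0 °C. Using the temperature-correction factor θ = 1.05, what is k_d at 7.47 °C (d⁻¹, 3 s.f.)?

k_d(T₂) = k_d(T₁) · θ^(T₂−T₁) = 0.525 × 1.05^(7.47−20.0)
= 0.525 × 1.05^-12.5 = 0.525 × 0.5426 = 0.2849 d⁻¹.

k_d ≈ 0.285 d⁻¹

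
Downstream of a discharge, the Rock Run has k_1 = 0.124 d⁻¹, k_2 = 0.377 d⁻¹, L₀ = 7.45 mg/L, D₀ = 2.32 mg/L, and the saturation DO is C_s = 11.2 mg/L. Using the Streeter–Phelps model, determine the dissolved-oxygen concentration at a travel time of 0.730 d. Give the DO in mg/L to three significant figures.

DO ≈ 8.88 mg/L

k_1 L₀/(k_2−k_1) = 0.124×7.45/(0.377−0.124) = 0.9238/0.2530 = 3.651 mg/L.
e^(−k_1 t) = e^(−0.124×0.7300) = 0.9135; e^(−k_2 t) = e^(−0.377×0.7300) = 0.7594.
D = 3.651 × (0.9135 − 0.7594) + 2.32 × 0.7594 = 0.5625 + 1.762 = 2.324 mg/L.
DO = C_s − D = 11.2 − 2.324 = 8.876 mg/L.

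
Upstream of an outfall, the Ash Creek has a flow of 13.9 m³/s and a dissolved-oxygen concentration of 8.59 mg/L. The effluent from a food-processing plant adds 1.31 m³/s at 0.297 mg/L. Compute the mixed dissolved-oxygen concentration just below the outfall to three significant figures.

7.88 mg/L

Flow-weighted mixing: C = (Q_r C_r + Q_w C_w)/(Q_r + Q_w)
= (13.9×8.59 + 1.31×0.297)/(13.9 + 1.31) = 119.8/15.21 = 7.876 mg/L.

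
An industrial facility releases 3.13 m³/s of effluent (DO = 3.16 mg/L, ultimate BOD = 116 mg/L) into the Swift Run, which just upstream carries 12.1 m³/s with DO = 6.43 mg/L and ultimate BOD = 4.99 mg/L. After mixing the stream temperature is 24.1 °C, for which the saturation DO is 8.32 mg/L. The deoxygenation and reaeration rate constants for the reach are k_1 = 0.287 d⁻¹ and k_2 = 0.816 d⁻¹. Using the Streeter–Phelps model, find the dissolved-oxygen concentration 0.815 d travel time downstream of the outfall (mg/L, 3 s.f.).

DO ≈ 2.82 mg/L

Mixed DO = (12.1×6.43 + 3.13×3.16)/(12.1+3.13) = 87.69/15.23 = 5.758 mg/L.
Mixed L₀ = (12.1×4.99 + 3.13×116)/(15.23) = 423.5/15.23 = 27.80 mg/L.
Initial deficit D₀ = C_s − DO₀ = 8.32 − 5.758 = 2.562 mg/L.
D(0.815) = [0.287×27.80/(0.816−0.287)](e^(−0.287×0.815) − e^(−0.816×0.815)) + 2.562 e^(−0.816×0.815)
= 15.08 × (0.7914 − 0.5143) + 2.562 × 0.5143 = 5.499 mg/L.
DO = 8.32 − 5.499 = 2.821 mg/L.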